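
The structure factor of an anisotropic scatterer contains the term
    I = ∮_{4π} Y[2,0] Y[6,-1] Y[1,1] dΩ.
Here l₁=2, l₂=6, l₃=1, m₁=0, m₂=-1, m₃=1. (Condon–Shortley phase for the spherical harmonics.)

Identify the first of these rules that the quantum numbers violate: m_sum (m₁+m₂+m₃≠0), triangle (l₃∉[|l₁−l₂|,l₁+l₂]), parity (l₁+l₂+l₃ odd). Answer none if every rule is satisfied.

triangle

azimuthal sum: 0 − 1 + 1 = 0  ✓
4 ≤ 1 ≤ 8 (triangle on l)  ✗
L = 2 + 6 + 1 = 9 (odd)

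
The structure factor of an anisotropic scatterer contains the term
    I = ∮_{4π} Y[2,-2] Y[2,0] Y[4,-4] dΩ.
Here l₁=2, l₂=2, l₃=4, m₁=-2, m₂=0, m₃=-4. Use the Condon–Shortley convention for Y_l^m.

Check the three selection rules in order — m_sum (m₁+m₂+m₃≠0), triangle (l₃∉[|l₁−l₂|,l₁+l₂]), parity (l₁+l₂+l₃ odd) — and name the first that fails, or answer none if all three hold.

Σmᵢ = -6  ✗
l₃∈[|l₁−l₂|,l₁+l₂]=[0,4], have l₃=4
Σlᵢ = 8 ⇒ even

m_sum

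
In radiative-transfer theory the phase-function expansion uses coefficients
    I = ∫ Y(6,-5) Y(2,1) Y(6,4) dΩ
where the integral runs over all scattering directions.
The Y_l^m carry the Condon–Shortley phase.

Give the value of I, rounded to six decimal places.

m-sum 0 ✓  L=14 even ✓  4≤6≤8 ✓
Π(2lᵢ+1) = 13×5×13 = 845
triangle coeff Δ(6,2,6) = 1/90090
Σ_t [0,2]: t=0:+1/69120 t=1:−1/14400 t=2:+1/69120 = -7/172800
(3j)²=14/715 [(6 2 6; 0 0 0)], sign=-1
Σ_t [1,2]: t=1:−1/7257600 t=2:+1/725760 = 1/806400
(3j)²=27/910 [(6 2 6; -5 1 4)], sign=+1
⇒ 4πI² = 27/55
I = (-1)√(27/55/(4π)) = -0.19764945

-0.197649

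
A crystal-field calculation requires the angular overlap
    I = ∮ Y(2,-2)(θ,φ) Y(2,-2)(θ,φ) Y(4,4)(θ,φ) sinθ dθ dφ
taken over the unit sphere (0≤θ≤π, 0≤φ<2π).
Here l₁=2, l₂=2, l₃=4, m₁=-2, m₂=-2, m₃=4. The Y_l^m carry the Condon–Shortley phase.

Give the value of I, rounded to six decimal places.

m-sum 0 ✓  L=8 even ✓  0≤4≤4 ✓
Π(2lᵢ+1) = 5×5×9 = 225
triangle coeff Δ(2,2,4) = 1/630
Σ_t [0,0]: t=0:+1/16 = 1/16
(3j)²=2/35 [(2 2 4; 0 0 0)], sign=+1
Σ_t [0,0]: t=0:+1/576 = 1/576
(3j)²=1/9 [(2 2 4; -2 -2 4)], sign=+1
⇒ 4πI² = 10/7
I = (+1)√(10/7/(4π)) = 0.33716777

0.337168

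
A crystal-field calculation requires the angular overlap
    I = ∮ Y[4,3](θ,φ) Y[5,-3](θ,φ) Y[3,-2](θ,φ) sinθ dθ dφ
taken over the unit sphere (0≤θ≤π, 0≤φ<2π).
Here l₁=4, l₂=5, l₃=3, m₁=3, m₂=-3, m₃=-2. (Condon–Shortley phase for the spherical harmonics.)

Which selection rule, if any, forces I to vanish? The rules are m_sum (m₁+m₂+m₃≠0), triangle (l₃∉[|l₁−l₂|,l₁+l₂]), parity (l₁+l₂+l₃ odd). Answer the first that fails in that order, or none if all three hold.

m_sum

m₁+m₂+m₃ = 3 − 3 − 2 = -2  ✗
triangle: |4−5|=1 ≤ l₃=3 ≤ 4+5=9
parity: l₁+l₂+l₃ = 12 is even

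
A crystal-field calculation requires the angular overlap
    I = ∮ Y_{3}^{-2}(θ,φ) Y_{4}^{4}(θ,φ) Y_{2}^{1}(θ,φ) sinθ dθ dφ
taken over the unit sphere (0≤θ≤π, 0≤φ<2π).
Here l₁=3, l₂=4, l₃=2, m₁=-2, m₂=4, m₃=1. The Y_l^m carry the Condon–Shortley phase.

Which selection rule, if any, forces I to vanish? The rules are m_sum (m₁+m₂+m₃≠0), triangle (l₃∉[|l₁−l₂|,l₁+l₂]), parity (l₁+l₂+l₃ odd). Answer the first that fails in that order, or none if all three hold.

m_sum

azimuthal sum: -2 + 4 + 1 = 3  ✗
1 ≤ 2 ≤ 7 (triangle on l)
L = 3 + 4 + 2 = 9 (odd)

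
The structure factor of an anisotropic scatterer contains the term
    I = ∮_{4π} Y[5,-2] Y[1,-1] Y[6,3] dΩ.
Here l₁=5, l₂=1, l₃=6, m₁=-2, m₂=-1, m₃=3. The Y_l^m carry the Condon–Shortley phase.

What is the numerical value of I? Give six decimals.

m-sum 0 ✓  L=12 even ✓  4≤6≤6 ✓
Π(2lᵢ+1) = 11×3×13 = 429
triangle coeff Δ(5,1,6) = 1/858
Σ_t [0,0]: t=0:+1/14400 = 1/14400
(3j)²=6/143 [(5 1 6; 0 0 0)], sign=+1
Σ_t [0,0]: t=0:+1/60480 = 1/60480
(3j)²=6/143 [(5 1 6; -2 -1 3)], sign=-1
⇒ 4πI² = 108/143
I = (-1)√(108/143/(4π)) = -0.24515397

-0.245154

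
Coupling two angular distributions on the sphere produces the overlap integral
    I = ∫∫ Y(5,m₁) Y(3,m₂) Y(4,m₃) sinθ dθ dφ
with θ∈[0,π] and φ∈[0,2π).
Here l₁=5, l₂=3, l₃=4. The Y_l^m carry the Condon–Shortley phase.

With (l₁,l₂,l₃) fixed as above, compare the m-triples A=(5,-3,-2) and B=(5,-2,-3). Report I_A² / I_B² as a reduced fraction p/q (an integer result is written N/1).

3/7

Shared (l₁,l₂,l₃)=(5,3,4): N and (l;000)² cancel in I_A²/I_B².
A: Δ = 4!·6!·2!/13! = 1/180180; Racah Σ t=0..0: t=0:+1/34560 = 1/34560; ⇒ 3j(5 3 4; 5 -3 -2)² = 5/286, sgn +1
B: Δ = 4!·6!·2!/13! = 1/180180; Racah Σ t=0..0: t=0:+1/17280 = 1/17280; ⇒ 3j(5 3 4; 5 -2 -3)² = 35/858, sgn -1
I_A²/I_B² = (5/286)/(35/858) = 3/7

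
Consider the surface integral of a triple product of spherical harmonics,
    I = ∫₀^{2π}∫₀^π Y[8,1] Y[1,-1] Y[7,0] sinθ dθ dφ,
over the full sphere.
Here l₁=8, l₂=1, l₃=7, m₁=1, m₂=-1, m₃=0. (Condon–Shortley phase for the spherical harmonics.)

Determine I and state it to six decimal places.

-0.183585

Rules hold: Σm=0, L=16 even, 7≤7≤9.
N = 17·3·15 = 765
Δ = 2!·14!·0!/17! = 1/2040
Racah Σ t=1..1: t=1:−1/25401600 = -1/25401600
⇒ 3j(8 1 7; 0 0 0)² = 8/255, sgn +1
Racah Σ t=0..0: t=0:+1/50803200 = 1/50803200
⇒ 3j(8 1 7; 1 -1 0)² = 3/170, sgn -1
4πI² = N·(3j₀)²·(3jₘ)² = 36/85
I = -1·√(0.423529/4π) = -0.18358486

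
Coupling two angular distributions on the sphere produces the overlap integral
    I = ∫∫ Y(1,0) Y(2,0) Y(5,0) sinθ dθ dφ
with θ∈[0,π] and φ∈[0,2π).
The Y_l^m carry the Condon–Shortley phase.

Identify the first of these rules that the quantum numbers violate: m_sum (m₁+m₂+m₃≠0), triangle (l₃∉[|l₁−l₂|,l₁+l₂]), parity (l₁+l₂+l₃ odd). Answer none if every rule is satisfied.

triangle

Σmᵢ = 0  ✓
l₃∈[|l₁−l₂|,l₁+l₂]=[1,3], have l₃=5  ✗
Σlᵢ = 8 ⇒ even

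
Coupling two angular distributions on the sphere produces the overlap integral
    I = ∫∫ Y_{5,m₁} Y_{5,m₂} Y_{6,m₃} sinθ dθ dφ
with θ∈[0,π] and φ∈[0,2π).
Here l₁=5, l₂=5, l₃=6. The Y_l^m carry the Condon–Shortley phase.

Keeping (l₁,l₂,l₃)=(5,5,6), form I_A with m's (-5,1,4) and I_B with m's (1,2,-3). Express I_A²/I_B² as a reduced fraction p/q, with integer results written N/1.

l's match ⇒ only the (l;m) 3-j factors differ between A and B.
A: triangle coeff Δ(5,5,6) = 1/28588560; Σ_t [4,4]: t=4:+1/829440 = 1/829440; (3j)²=225/9724 [(5 5 6; -5 1 4)], sign=+1
B: triangle coeff Δ(5,5,6) = 1/28588560; Σ_t [1,4]: t=1:−1/155520 t=2:+1/23040 t=3:−1/34560 t=4:+1/622080 = 1/103680; (3j)²=9/2431 [(5 5 6; 1 2 -3)], sign=-1
I_A²/I_B² = (225/9724)/(9/2431) = 25/4

25/4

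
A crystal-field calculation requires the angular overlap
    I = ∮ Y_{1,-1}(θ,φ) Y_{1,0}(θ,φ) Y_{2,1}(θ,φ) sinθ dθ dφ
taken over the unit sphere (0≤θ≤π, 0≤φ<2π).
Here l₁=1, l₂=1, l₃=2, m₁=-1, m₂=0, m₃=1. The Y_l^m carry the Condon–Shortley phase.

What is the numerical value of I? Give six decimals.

m-sum 0 ✓  L=4 even ✓  0≤2≤2 ✓
Π(2lᵢ+1) = 3×3×5 = 45
triangle coeff Δ(1,1,2) = 1/30
Σ_t [0,0]: t=0:+1/1 = 1/1
(3j)²=2/15 [(1 1 2; 0 0 0)], sign=+1
Σ_t [0,0]: t=0:+1/2 = 1/2
(3j)²=1/10 [(1 1 2; -1 0 1)], sign=-1
⇒ 4πI² = 3/5
I = (-1)√(3/5/(4π)) = -0.21850969

-0.218510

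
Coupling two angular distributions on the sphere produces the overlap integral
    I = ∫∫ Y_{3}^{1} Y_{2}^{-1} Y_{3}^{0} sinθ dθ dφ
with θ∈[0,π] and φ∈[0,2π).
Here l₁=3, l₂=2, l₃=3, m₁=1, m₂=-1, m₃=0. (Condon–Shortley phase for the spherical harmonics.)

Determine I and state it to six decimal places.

m-sum 0 ✓  L=8 even ✓  1≤3≤5 ✓
Π(2lᵢ+1) = 7×5×7 = 245
triangle coeff Δ(3,2,3) = 1/3780
Σ_t [0,2]: t=0:+1/24 t=1:−1/4 t=2:+1/24 = -1/6
(3j)²=4/105 [(3 2 3; 0 0 0)], sign=+1
Σ_t [0,1]: t=0:+1/8 t=1:−1/12 = 1/24
(3j)²=1/210 [(3 2 3; 1 -1 0)], sign=-1
⇒ 4πI² = 2/45
I = (-1)√(2/45/(4π)) = -0.05947080

-0.059471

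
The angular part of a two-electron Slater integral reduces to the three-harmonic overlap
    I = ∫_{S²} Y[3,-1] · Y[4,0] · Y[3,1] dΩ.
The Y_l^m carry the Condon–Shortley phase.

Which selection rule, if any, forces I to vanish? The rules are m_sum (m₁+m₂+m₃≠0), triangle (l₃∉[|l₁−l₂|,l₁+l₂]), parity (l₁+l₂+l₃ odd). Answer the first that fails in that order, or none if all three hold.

none

azimuthal sum: -1 + 0 + 1 = 0  ✓
1 ≤ 3 ≤ 7 (triangle on l)  ✓
L = 3 + 4 + 3 = 10 (even)  ✓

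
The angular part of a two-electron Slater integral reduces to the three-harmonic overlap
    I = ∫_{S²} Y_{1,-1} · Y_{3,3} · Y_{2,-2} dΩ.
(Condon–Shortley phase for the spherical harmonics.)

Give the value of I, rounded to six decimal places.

-0.319865

Checks pass: Σm=0; 6 even; l₃=2∈[2,4].
(2·1+1)(2·3+1)(2·2+1) = 105
Δ: 2! 0! 4! / 7! → 1/105
sum: t=1:−1/4 = -1/4
3j²(1 3 2; 0 0 0) = Δ·Π!·Σ² = 3/35  (sign -1)
sum: t=2:+1/48 = 1/48
3j²(1 3 2; -1 3 -2) = Δ·Π!·Σ² = 1/7  (sign +1)
combine: 4πI² = 105·3/35·1/7 = 9/7
take √, sign -1: I = -0.31986543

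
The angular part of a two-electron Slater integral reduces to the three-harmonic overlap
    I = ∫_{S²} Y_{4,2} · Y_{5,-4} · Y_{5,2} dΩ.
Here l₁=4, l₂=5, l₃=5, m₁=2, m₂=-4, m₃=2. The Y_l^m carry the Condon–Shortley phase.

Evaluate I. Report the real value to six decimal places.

0.118854

Rules hold: Σm=0, L=14 even, 1≤5≤9.
N = 9·11·11 = 1089
Δ = 4!·4!·6!/15! = 1/3153150
Racah Σ t=0..4: t=0:+1/69120 t=1:−1/1728 t=2:+1/576 t=3:−1/1728 t=4:+1/69120 = 7/11520
⇒ 3j(4 5 5; 0 0 0)² = 2/143, sgn -1
Racah Σ t=0..1: t=0:+1/11520 t=1:−1/25920 = 1/20736
⇒ 3j(4 5 5; 2 -4 2)² = 5/429, sgn -1
4πI² = N·(3j₀)²·(3jₘ)² = 30/169
I = +1·√(0.177515/4π) = 0.11885360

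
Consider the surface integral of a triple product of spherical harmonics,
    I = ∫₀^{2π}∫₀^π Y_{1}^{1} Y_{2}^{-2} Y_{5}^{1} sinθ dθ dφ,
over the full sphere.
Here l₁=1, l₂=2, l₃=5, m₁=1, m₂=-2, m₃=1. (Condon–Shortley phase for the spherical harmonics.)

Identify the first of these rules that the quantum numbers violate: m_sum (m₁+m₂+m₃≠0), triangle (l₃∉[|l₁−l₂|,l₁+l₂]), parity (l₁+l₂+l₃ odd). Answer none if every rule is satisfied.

Σmᵢ = 0  ✓
l₃∈[|l₁−l₂|,l₁+l₂]=[1,3], have l₃=5  ✗
Σlᵢ = 8 ⇒ even

triangle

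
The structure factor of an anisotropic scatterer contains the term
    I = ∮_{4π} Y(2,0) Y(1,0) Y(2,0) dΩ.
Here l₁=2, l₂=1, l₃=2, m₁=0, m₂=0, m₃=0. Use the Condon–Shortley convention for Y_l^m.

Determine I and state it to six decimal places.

l₁+l₂+l₃=5 is odd: 3j(l;000)=0 ⇒ I=0

0.000000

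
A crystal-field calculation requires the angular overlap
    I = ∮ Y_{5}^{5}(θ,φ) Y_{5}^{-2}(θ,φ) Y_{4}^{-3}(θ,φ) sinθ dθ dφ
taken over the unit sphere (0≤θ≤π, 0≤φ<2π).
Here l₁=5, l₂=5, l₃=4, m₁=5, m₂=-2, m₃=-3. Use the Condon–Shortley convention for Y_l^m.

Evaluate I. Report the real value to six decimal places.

m-sum 0 ✓  L=14 even ✓  0≤4≤10 ✓
Π(2lᵢ+1) = 11×11×9 = 1089
triangle coeff Δ(5,5,4) = 1/3153150
Σ_t [1,5]: t=1:−1/69120 t=2:+1/1728 t=3:−1/576 t=4:+1/1728 t=5:−1/69120 = -7/11520
(3j)²=2/143 [(5 5 4; 0 0 0)], sign=-1
Σ_t [0,0]: t=0:+1/103680 = 1/103680
(3j)²=7/429 [(5 5 4; 5 -2 -3)], sign=-1
⇒ 4πI² = 42/169
I = (+1)√(42/169/(4π)) = 0.14062948

0.140629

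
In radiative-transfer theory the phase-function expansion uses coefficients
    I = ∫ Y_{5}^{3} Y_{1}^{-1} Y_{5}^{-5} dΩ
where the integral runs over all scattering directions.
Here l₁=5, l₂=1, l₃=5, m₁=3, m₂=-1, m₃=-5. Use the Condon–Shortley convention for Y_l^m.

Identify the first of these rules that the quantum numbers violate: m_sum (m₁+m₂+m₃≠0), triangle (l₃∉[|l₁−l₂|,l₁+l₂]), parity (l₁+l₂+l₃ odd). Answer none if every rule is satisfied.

m₁+m₂+m₃ = 3 − 1 − 5 = -3  ✗
triangle: |5−1|=4 ≤ l₃=5 ≤ 5+1=6
parity: l₁+l₂+l₃ = 11 is odd

m_sum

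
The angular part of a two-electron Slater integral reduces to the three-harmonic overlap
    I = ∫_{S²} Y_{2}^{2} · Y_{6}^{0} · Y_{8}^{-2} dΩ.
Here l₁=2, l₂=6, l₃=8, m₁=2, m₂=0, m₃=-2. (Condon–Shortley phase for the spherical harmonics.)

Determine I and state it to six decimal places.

0.122977

Checks pass: Σm=0; 16 even; l₃=8∈[4,8].
(2·2+1)(2·6+1)(2·8+1) = 1105
Δ: 0! 4! 12! / 17! → 1/30940
sum: t=0:+1/2073600 = 1/2073600
3j²(2 6 8; 0 0 0) = Δ·Π!·Σ² = 28/1105  (sign +1)
sum: t=0:+1/12441600 = 1/12441600
3j²(2 6 8; 2 0 -2) = Δ·Π!·Σ² = 3/442  (sign +1)
combine: 4πI² = 1105·28/1105·3/442 = 42/221
take √, sign +1: I = 0.12297691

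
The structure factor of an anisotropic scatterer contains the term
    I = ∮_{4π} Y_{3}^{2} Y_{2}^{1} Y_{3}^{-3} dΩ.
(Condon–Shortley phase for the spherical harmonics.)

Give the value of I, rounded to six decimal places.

Rules hold: Σm=0, L=8 even, 1≤3≤5.
N = 7·5·7 = 245
Δ = 2!·4!·2!/9! = 1/3780
Racah Σ t=0..2: t=0:+1/24 t=1:−1/4 t=2:+1/24 = -1/6
⇒ 3j(3 2 3; 0 0 0)² = 4/105, sgn +1
Racah Σ t=1..1: t=1:−1/48 = -1/48
⇒ 3j(3 2 3; 2 1 -3)² = 5/84, sgn -1
4πI² = N·(3j₀)²·(3jₘ)² = 5/9
I = -1·√(0.555556/4π) = -0.21026104

-0.210261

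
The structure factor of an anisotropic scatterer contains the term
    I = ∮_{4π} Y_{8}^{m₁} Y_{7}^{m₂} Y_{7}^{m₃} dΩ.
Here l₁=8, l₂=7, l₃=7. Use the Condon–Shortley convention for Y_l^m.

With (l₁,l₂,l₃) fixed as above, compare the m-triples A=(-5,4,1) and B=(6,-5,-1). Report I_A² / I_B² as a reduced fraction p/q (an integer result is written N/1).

6069/512

Same 8,7,7: normalisation and zero-m 3j drop out of the ratio.
A: Δ: 8! 8! 6! / 23! → 1/22086194130; sum: t=5:−1/20901888000 t=6:+1/870912000 t=7:−1/348364800 t=8:+1/1045094400 = -17/20901888000; 3j²(8 7 7; -5 4 1) = Δ·Π!·Σ² = 17/2185  (sign -1)
B: Δ: 8! 8! 6! / 23! → 1/22086194130; sum: t=0:+1/2786918400 t=1:−1/3048192000 t=2:+1/41803776000 = 1/18289152000; 3j²(8 7 7; 6 -5 -1) = Δ·Π!·Σ² = 512/780045  (sign +1)
I_A²/I_B² = (17/2185)/(512/780045) = 6069/512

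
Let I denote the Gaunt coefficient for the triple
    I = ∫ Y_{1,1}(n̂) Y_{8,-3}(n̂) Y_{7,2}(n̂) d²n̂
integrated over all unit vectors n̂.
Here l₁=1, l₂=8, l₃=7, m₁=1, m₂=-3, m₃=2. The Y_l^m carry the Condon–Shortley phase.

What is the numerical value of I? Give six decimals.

-0.226917

Checks pass: Σm=0; 16 even; l₃=7∈[7,9].
(2·1+1)(2·8+1)(2·7+1) = 765
Δ: 2! 0! 14! / 17! → 1/2040
sum: t=1:−1/25401600 = -1/25401600
3j²(1 8 7; 0 0 0) = Δ·Π!·Σ² = 8/255  (sign +1)
sum: t=0:+1/87091200 = 1/87091200
3j²(1 8 7; 1 -3 2) = Δ·Π!·Σ² = 11/408  (sign -1)
combine: 4πI² = 765·8/255·11/408 = 11/17
take √, sign -1: I = -0.22691696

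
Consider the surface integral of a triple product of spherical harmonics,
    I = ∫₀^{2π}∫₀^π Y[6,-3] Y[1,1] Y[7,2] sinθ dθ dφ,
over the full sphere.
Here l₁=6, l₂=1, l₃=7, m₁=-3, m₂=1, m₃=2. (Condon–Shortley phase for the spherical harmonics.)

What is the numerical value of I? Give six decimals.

Rules hold: Σm=0, L=14 even, 5≤7≤7.
N = 13·3·15 = 585
Δ = 0!·12!·2!/15! = 1/1365
Racah Σ t=0..0: t=0:+1/518400 = 1/518400
⇒ 3j(6 1 7; 0 0 0)² = 7/195, sgn -1
Racah Σ t=0..0: t=0:+1/4354560 = 1/4354560
⇒ 3j(6 1 7; -3 1 2)² = 2/273, sgn -1
4πI² = N·(3j₀)²·(3jₘ)² = 2/13
I = +1·√(0.153846/4π) = 0.11064668

0.110647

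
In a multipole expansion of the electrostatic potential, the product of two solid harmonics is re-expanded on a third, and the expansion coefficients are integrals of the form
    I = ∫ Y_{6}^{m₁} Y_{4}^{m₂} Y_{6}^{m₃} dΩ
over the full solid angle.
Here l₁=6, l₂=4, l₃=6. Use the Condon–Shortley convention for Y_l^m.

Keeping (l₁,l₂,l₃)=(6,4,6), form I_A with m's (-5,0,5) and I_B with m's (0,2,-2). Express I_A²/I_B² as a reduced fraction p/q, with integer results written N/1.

6/7

Same 6,4,6: normalisation and zero-m 3j drop out of the ratio.
A: Δ: 4! 8! 4! / 17! → 1/15315300; sum: t=3:−1/1451520 t=4:+1/2903040 = -1/2903040; 3j²(6 4 6; -5 0 5) = Δ·Π!·Σ² = 11/1547  (sign +1)
B: Δ: 4! 8! 4! / 17! → 1/15315300; sum: t=2:+1/55296 t=3:−1/25920 t=4:+1/138240 = -11/829440; 3j²(6 4 6; 0 2 -2) = Δ·Π!·Σ² = 11/1326  (sign -1)
I_A²/I_B² = (11/1547)/(11/1326) = 6/7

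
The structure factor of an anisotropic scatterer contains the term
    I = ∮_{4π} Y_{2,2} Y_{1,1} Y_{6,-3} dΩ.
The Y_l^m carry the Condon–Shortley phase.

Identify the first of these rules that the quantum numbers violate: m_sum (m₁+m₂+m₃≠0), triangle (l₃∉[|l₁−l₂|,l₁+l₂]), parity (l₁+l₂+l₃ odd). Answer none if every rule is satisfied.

triangle

Σmᵢ = 0  ✓
l₃∈[|l₁−l₂|,l₁+l₂]=[1,3], have l₃=6  ✗
Σlᵢ = 9 ⇒ odd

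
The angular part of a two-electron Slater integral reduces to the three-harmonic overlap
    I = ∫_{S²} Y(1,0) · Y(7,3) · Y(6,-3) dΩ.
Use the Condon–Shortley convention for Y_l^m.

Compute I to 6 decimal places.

-0.221293

Rules hold: Σm=0, L=14 even, 6≤6≤8.
N = 3·15·13 = 585
Δ = 2!·0!·12!/15! = 1/1365
Racah Σ t=1..1: t=1:−1/518400 = -1/518400
⇒ 3j(1 7 6; 0 0 0)² = 7/195, sgn -1
Racah Σ t=1..1: t=1:−1/2177280 = -1/2177280
⇒ 3j(1 7 6; 0 3 -3)² = 8/273, sgn +1
4πI² = N·(3j₀)²·(3jₘ)² = 8/13
I = -1·√(0.615385/4π) = -0.22129336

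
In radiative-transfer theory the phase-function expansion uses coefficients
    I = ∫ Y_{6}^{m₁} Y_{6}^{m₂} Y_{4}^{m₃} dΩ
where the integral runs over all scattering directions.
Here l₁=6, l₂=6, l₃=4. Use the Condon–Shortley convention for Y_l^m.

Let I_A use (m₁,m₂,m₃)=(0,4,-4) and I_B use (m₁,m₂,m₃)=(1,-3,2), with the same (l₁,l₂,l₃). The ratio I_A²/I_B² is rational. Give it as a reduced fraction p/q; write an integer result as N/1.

245/16

l's match ⇒ only the (l;m) 3-j factors differ between A and B.
A: triangle coeff Δ(6,6,4) = 1/15315300; Σ_t [6,6]: t=6:+1/829440 = 1/829440; (3j)²=35/2431 [(6 6 4; 0 4 -4)], sign=+1
B: triangle coeff Δ(6,6,4) = 1/15315300; Σ_t [1,3]: t=1:−1/483840 t=2:+1/51840 t=3:−1/69120 = 1/362880; (3j)²=16/17017 [(6 6 4; 1 -3 2)], sign=+1
I_A²/I_B² = (35/2431)/(16/17017) = 245/16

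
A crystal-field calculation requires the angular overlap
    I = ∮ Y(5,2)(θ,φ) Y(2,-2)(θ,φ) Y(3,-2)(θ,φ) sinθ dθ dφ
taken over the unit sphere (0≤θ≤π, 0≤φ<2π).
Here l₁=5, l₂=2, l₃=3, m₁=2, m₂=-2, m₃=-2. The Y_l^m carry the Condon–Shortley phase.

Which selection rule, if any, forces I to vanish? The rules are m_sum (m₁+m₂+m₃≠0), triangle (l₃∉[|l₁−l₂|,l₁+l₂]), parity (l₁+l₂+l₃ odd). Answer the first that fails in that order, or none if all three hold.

m_sum

azimuthal sum: 2 − 2 − 2 = -2  ✗
3 ≤ 3 ≤ 7 (triangle on l)
L = 5 + 2 + 3 = 10 (even)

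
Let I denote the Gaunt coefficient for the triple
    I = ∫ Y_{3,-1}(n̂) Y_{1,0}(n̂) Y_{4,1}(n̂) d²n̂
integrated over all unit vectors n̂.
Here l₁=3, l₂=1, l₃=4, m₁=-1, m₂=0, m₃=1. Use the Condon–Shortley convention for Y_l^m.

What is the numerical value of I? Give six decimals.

Rules hold: Σm=0, L=8 even, 2≤4≤4.
N = 7·3·9 = 189
Δ = 0!·6!·2!/9! = 1/252
Racah Σ t=0..0: t=0:+1/36 = 1/36
⇒ 3j(3 1 4; 0 0 0)² = 4/63, sgn +1
Racah Σ t=0..0: t=0:+1/48 = 1/48
⇒ 3j(3 1 4; -1 0 1)² = 5/84, sgn -1
4πI² = N·(3j₀)²·(3jₘ)² = 5/7
I = -1·√(0.714286/4π) = -0.23841361

-0.238414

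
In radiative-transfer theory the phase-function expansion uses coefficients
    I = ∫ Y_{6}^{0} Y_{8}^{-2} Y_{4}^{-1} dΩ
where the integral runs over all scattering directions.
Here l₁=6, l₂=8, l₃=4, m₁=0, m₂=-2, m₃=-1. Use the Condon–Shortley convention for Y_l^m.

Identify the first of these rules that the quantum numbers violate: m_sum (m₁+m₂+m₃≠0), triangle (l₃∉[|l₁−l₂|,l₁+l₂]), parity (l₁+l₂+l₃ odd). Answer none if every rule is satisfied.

m_sum

m₁+m₂+m₃ = 0 − 2 − 1 = -3  ✗
triangle: |6−8|=2 ≤ l₃=4 ≤ 6+8=14
parity: l₁+l₂+l₃ = 18 is even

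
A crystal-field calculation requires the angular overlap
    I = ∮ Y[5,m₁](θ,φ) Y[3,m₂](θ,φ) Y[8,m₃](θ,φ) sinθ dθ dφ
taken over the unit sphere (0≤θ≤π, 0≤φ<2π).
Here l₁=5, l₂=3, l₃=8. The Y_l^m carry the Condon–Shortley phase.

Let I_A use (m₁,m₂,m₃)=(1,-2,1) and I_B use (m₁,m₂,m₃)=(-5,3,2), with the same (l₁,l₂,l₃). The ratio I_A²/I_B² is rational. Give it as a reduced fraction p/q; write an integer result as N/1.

l's match ⇒ only the (l;m) 3-j factors differ between A and B.
A: triangle coeff Δ(5,3,8) = 1/136136; Σ_t [0,0]: t=0:+1/2073600 = 1/2073600; (3j)²=63/9724 [(5 3 8; 1 -2 1)], sign=-1
B: triangle coeff Δ(5,3,8) = 1/136136; Σ_t [0,0]: t=0:+1/2612736000 = 1/2612736000; (3j)²=1/136136 [(5 3 8; -5 3 2)], sign=+1
I_A²/I_B² = (63/9724)/(1/136136) = 882/1

882/1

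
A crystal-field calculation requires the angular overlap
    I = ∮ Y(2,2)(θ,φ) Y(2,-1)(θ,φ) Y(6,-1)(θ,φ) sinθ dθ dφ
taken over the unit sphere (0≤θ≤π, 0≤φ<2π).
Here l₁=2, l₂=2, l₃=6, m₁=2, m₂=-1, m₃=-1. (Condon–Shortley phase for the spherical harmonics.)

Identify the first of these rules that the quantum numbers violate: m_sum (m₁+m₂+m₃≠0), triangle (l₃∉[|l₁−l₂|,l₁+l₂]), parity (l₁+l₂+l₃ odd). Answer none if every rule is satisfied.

m₁+m₂+m₃ = 2 − 1 − 1 = 0  ✓
triangle: |2−2|=0 ≤ l₃=6 ≤ 2+2=4  ✗
parity: l₁+l₂+l₃ = 10 is even

triangle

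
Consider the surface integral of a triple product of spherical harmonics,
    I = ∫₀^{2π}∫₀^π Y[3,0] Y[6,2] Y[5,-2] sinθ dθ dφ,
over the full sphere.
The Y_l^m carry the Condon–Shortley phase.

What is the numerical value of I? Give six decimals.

0.058844

Rules hold: Σm=0, L=14 even, 3≤5≤9.
N = 7·13·11 = 1001
Δ = 4!·2!·8!/15! = 1/675675
Racah Σ t=1..3: t=1:−1/8640 t=2:+1/2304 t=3:−1/8640 = 7/34560
⇒ 3j(3 6 5; 0 0 0)² = 7/429, sgn -1
Racah Σ t=1..3: t=1:−1/60480 t=2:+1/5760 t=3:−1/8640 = 1/24192
⇒ 3j(3 6 5; 0 2 -2)² = 8/3003, sgn -1
4πI² = N·(3j₀)²·(3jₘ)² = 56/1287
I = +1·√(0.043512/4π) = 0.05884368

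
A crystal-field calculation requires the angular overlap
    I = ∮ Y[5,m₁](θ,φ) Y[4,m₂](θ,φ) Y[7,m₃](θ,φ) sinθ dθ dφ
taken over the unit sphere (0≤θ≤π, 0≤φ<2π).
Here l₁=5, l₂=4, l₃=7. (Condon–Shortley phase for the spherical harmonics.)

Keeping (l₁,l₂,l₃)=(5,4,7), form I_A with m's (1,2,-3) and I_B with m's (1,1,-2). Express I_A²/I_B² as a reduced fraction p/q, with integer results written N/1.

Same 5,4,7: normalisation and zero-m 3j drop out of the ratio.
A: Δ: 2! 8! 6! / 17! → 1/6126120; sum: t=0:+1/829440 t=1:−1/86400 t=2:+1/138240 = -13/4147200; 3j²(5 4 7; 1 2 -3) = Δ·Π!·Σ² = 13/3740  (sign -1)
B: Δ: 2! 8! 6! / 17! → 1/6126120; sum: t=0:+1/138240 t=1:−1/34560 t=2:+1/103680 = -1/82944; 3j²(5 4 7; 1 1 -2) = Δ·Π!·Σ² = 125/9724  (sign +1)
I_A²/I_B² = (13/3740)/(125/9724) = 169/625

169/625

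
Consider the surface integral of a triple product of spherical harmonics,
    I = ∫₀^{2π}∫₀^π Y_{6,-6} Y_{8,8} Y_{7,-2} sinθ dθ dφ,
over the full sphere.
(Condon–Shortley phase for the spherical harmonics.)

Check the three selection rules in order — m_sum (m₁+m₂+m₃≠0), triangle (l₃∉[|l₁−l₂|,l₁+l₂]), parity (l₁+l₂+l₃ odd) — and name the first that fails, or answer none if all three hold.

m₁+m₂+m₃ = -6 + 8 − 2 = 0  ✓
triangle: |6−8|=2 ≤ l₃=7 ≤ 6+8=14  ✓
parity: l₁+l₂+l₃ = 21 is odd  ✗

parity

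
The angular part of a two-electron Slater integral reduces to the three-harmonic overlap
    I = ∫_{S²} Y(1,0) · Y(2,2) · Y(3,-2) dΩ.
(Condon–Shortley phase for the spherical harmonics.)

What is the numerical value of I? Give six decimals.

Rules hold: Σm=0, L=6 even, 1≤3≤3.
N = 3·5·7 = 105
Δ = 0!·2!·4!/7! = 1/105
Racah Σ t=0..0: t=0:+1/4 = 1/4
⇒ 3j(1 2 3; 0 0 0)² = 3/35, sgn -1
Racah Σ t=0..0: t=0:+1/24 = 1/24
⇒ 3j(1 2 3; 0 2 -2)² = 1/21, sgn -1
4πI² = N·(3j₀)²·(3jₘ)² = 3/7
I = +1·√(0.428571/4π) = 0.18467439

0.184674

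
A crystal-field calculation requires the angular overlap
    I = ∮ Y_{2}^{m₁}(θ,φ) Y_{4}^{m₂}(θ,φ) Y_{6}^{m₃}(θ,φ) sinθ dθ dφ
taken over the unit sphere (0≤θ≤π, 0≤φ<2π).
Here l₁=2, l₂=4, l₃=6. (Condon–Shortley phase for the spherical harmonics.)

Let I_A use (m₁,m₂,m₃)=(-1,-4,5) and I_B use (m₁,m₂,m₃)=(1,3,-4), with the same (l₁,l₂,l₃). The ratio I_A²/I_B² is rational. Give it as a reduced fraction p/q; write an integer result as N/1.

11/16

l's match ⇒ only the (l;m) 3-j factors differ between A and B.
A: triangle coeff Δ(2,4,6) = 1/6435; Σ_t [0,0]: t=0:+1/241920 = 1/241920; (3j)²=1/39 [(2 4 6; -1 -4 5)], sign=-1
B: triangle coeff Δ(2,4,6) = 1/6435; Σ_t [0,0]: t=0:+1/30240 = 1/30240; (3j)²=16/429 [(2 4 6; 1 3 -4)], sign=+1
I_A²/I_B² = (1/39)/(16/429) = 11/16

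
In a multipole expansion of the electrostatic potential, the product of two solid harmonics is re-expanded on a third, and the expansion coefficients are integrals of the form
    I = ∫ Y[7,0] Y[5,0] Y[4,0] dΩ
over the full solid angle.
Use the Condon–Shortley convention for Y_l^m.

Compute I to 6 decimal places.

Rules hold: Σm=0, L=16 even, 2≤4≤12.
N = 15·11·9 = 1485
Δ = 8!·6!·2!/17! = 1/6126120
Racah Σ t=3..5: t=3:−1/69120 t=4:+1/20736 t=5:−1/69120 = 1/51840
⇒ 3j(7 5 4; 0 0 0)² = 280/21879, sgn +1
(m-triple is (0,0,0) — same symbol as above.)
4πI² = N·(3j₀)²·(3jₘ)² = 392000/1611753
I = +1·√(0.243213/4π) = 0.13911977

0.139120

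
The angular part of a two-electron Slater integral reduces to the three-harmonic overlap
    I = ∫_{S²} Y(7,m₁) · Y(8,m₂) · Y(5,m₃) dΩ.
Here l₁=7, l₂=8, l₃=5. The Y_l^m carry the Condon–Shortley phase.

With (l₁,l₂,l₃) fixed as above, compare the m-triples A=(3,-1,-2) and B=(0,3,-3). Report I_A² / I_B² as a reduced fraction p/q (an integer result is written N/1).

Same 7,8,5: normalisation and zero-m 3j drop out of the ratio.
A: Δ: 10! 4! 6! / 21! → 1/814773960; sum: t=1:−1/1567641600 t=2:+1/38707200 t=3:−1/8709120 t=4:+1/14929920 = -71/3135283200; 3j²(7 8 5; 3 -1 -2) = Δ·Π!·Σ² = 5041/1662804  (sign +1)
B: Δ: 10! 4! 6! / 21! → 1/814773960; sum: t=5:−1/41472000 t=6:+1/12441600 t=7:−1/34836480 = 1/36288000; 3j²(7 8 5; 0 3 -3) = Δ·Π!·Σ² = 192/20995  (sign +1)
I_A²/I_B² = (5041/1662804)/(192/20995) = 25205/76032

25205/76032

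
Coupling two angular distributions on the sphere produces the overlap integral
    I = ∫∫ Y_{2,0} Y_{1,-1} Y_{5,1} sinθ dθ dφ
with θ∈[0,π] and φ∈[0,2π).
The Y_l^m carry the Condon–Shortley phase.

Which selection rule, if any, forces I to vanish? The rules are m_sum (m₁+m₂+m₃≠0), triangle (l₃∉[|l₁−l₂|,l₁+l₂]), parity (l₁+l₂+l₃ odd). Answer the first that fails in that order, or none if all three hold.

Σmᵢ = 0  ✓
l₃∈[|l₁−l₂|,l₁+l₂]=[1,3], have l₃=5  ✗
Σlᵢ = 8 ⇒ even

triangle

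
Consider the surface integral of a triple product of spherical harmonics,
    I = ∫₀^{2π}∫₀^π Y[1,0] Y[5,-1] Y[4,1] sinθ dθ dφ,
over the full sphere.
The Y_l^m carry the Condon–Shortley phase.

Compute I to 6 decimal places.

Checks pass: Σm=0; 10 even; l₃=4∈[4,6].
(2·1+1)(2·5+1)(2·4+1) = 297
Δ: 2! 0! 8! / 11! → 1/495
sum: t=1:−1/576 = -1/576
3j²(1 5 4; 0 0 0) = Δ·Π!·Σ² = 5/99  (sign -1)
sum: t=1:−1/720 = -1/720
3j²(1 5 4; 0 -1 1) = Δ·Π!·Σ² = 8/165  (sign +1)
combine: 4πI² = 297·5/99·8/165 = 8/11
take √, sign -1: I = -0.24057125

-0.240571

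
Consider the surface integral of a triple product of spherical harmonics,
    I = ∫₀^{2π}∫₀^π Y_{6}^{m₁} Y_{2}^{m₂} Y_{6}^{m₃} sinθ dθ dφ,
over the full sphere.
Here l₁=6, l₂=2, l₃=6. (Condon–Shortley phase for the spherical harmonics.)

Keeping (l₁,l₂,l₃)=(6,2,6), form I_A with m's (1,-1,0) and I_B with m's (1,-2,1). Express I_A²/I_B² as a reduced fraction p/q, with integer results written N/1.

1/42

Same 6,2,6: normalisation and zero-m 3j drop out of the ratio.
A: Δ: 2! 10! 2! / 15! → 1/90090; sum: t=0:+1/28800 t=1:−1/34560 = 1/172800; 3j²(6 2 6; 1 -1 0) = Δ·Π!·Σ² = 1/1430  (sign +1)
B: Δ: 2! 10! 2! / 15! → 1/90090; sum: t=0:+1/57600 = 1/57600; 3j²(6 2 6; 1 -2 1) = Δ·Π!·Σ² = 21/715  (sign -1)
I_A²/I_B² = (1/1430)/(21/715) = 1/42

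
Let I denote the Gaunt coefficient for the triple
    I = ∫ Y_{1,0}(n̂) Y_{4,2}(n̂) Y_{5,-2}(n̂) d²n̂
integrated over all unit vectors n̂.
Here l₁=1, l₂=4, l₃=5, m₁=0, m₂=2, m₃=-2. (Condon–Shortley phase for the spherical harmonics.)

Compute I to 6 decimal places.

m-sum 0 ✓  L=10 even ✓  3≤5≤5 ✓
Π(2lᵢ+1) = 3×9×11 = 297
triangle coeff Δ(1,4,5) = 1/495
Σ_t [0,0]: t=0:+1/576 = 1/576
(3j)²=5/99 [(1 4 5; 0 0 0)], sign=-1
Σ_t [0,0]: t=0:+1/1440 = 1/1440
(3j)²=7/165 [(1 4 5; 0 2 -2)], sign=-1
⇒ 4πI² = 7/11
I = (+1)√(7/11/(4π)) = 0.22503380

0.225034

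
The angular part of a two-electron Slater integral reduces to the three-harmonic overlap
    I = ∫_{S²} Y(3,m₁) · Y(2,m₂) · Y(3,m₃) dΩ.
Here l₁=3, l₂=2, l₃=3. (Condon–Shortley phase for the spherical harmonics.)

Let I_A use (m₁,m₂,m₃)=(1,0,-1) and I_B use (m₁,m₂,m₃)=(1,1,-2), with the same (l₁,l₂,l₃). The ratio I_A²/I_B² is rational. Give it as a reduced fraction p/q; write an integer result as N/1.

l's match ⇒ only the (l;m) 3-j factors differ between A and B.
A: triangle coeff Δ(3,2,3) = 1/3780; Σ_t [0,2]: t=0:+1/16 t=1:−1/6 t=2:+1/96 = -3/32; (3j)²=3/140 [(3 2 3; 1 0 -1)], sign=-1
B: triangle coeff Δ(3,2,3) = 1/3780; Σ_t [1,2]: t=1:−1/12 t=2:+1/48 = -1/16; (3j)²=1/28 [(3 2 3; 1 1 -2)], sign=+1
I_A²/I_B² = (3/140)/(1/28) = 3/5

3/5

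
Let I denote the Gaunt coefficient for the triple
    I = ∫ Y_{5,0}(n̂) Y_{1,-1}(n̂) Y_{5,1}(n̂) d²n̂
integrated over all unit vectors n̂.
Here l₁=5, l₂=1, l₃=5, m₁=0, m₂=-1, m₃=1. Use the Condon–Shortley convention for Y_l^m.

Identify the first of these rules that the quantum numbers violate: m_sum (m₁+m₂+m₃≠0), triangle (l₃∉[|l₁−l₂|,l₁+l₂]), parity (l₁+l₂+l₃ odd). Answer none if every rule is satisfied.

parity

m₁+m₂+m₃ = 0 − 1 + 1 = 0  ✓
triangle: |5−1|=4 ≤ l₃=5 ≤ 5+1=6  ✓
parity: l₁+l₂+l₃ = 11 is odd  ✗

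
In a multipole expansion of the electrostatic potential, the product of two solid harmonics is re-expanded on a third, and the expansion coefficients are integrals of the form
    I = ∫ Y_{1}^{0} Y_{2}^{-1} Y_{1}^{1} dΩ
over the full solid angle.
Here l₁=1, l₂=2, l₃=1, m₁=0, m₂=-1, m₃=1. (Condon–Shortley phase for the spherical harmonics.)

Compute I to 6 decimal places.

m-sum 0 ✓  L=4 even ✓  1≤1≤3 ✓
Π(2lᵢ+1) = 3×5×3 = 45
triangle coeff Δ(1,2,1) = 1/30
Σ_t [1,1]: t=1:−1/1 = -1/1
(3j)²=2/15 [(1 2 1; 0 0 0)], sign=+1
Σ_t [1,1]: t=1:−1/2 = -1/2
(3j)²=1/10 [(1 2 1; 0 -1 1)], sign=-1
⇒ 4πI² = 3/5
I = (-1)√(3/5/(4π)) = -0.21850969

-0.218510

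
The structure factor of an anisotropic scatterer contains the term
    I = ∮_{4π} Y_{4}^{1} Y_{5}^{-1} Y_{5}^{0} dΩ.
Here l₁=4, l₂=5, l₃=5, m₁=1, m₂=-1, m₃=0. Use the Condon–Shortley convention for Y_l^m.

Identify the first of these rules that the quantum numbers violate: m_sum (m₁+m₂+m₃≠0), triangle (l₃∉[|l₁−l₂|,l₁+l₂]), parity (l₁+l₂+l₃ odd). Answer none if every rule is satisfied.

none

Σmᵢ = 0  ✓
l₃∈[|l₁−l₂|,l₁+l₂]=[1,9], have l₃=5  ✓
Σlᵢ = 14 ⇒ even  ✓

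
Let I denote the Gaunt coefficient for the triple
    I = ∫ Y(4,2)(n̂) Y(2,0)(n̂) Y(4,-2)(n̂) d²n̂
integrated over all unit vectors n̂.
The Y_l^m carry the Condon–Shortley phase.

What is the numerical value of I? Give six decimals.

0.065536

Rules hold: Σm=0, L=10 even, 2≤4≤6.
N = 9·5·9 = 405
Δ = 2!·6!·2!/11! = 1/13860
Racah Σ t=0..2: t=0:+1/192 t=1:−1/36 t=2:+1/192 = -5/288
⇒ 3j(4 2 4; 0 0 0)² = 20/693, sgn -1
Racah Σ t=0..2: t=0:+1/192 t=1:−1/120 t=2:+1/2880 = -1/360
⇒ 3j(4 2 4; 2 0 -2)² = 16/3465, sgn -1
4πI² = N·(3j₀)²·(3jₘ)² = 320/5929
I = +1·√(0.053972/4π) = 0.06553591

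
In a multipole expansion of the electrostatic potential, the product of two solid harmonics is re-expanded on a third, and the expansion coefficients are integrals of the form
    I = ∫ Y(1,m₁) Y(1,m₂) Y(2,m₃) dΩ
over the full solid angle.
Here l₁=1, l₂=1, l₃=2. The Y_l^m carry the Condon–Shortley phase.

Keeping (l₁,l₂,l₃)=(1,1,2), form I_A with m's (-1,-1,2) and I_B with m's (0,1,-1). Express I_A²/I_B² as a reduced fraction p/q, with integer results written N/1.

2/1

Same 1,1,2: normalisation and zero-m 3j drop out of the ratio.
A: Δ: 0! 2! 2! / 5! → 1/30; sum: t=0:+1/4 = 1/4; 3j²(1 1 2; -1 -1 2) = Δ·Π!·Σ² = 1/5  (sign +1)
B: Δ: 0! 2! 2! / 5! → 1/30; sum: t=0:+1/2 = 1/2; 3j²(1 1 2; 0 1 -1) = Δ·Π!·Σ² = 1/10  (sign -1)
I_A²/I_B² = (1/5)/(1/10) = 2/1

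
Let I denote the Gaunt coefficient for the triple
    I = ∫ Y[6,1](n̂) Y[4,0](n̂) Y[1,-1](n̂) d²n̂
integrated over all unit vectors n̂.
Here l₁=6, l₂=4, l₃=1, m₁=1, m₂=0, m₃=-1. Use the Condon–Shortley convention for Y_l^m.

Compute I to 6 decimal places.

triangle: need 2≤l₃≤10, have 1; I=0

0.000000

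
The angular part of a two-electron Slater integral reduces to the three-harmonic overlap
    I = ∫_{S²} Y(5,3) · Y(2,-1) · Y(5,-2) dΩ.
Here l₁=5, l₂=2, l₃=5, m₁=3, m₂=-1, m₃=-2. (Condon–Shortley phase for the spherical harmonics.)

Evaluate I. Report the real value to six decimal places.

-0.161739

Rules hold: Σm=0, L=12 even, 3≤5≤7.
N = 11·5·11 = 605
Δ = 2!·8!·2!/13! = 1/38610
Racah Σ t=0..2: t=0:+1/2880 t=1:−1/576 t=2:+1/2880 = -1/960
⇒ 3j(5 2 5; 0 0 0)² = 10/429, sgn +1
Racah Σ t=0..1: t=0:+1/2880 t=1:−1/10080 = 1/4032
⇒ 3j(5 2 5; 3 -1 -2)² = 10/429, sgn -1
4πI² = N·(3j₀)²·(3jₘ)² = 500/1521
I = -1·√(0.328731/4π) = -0.16173926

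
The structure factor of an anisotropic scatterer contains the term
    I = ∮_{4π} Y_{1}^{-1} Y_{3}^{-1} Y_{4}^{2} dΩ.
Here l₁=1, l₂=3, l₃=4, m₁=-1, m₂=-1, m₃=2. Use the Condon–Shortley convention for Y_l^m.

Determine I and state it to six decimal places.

0.238414

Checks pass: Σm=0; 8 even; l₃=4∈[2,4].
(2·1+1)(2·3+1)(2·4+1) = 189
Δ: 0! 2! 6! / 9! → 1/252
sum: t=0:+1/36 = 1/36
3j²(1 3 4; 0 0 0) = Δ·Π!·Σ² = 4/63  (sign +1)
sum: t=0:+1/96 = 1/96
3j²(1 3 4; -1 -1 2) = Δ·Π!·Σ² = 5/84  (sign +1)
combine: 4πI² = 189·4/63·5/84 = 5/7
take √, sign +1: I = 0.23841361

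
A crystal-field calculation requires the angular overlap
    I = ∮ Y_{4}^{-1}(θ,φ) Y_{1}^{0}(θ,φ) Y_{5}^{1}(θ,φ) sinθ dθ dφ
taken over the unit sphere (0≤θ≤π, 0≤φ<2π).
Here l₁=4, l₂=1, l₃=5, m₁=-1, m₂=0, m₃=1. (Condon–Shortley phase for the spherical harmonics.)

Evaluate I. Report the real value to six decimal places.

-0.240571

Rules hold: Σm=0, L=10 even, 3≤5≤5.
N = 9·3·11 = 297
Δ = 0!·8!·2!/11! = 1/495
Racah Σ t=0..0: t=0:+1/576 = 1/576
⇒ 3j(4 1 5; 0 0 0)² = 5/99, sgn -1
Racah Σ t=0..0: t=0:+1/720 = 1/720
⇒ 3j(4 1 5; -1 0 1)² = 8/165, sgn +1
4πI² = N·(3j₀)²·(3jₘ)² = 8/11
I = -1·√(0.727273/4π) = -0.24057125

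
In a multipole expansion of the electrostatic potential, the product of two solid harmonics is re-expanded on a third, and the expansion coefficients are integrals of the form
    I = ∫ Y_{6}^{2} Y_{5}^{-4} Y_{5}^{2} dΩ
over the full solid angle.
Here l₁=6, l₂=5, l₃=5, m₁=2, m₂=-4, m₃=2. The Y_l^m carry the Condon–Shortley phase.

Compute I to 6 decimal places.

0.108910

Rules hold: Σm=0, L=16 even, 1≤5≤11.
N = 13·11·11 = 1573
Δ = 6!·6!·4!/17! = 1/28588560
Racah Σ t=1..5: t=1:−1/345600 t=2:+1/13824 t=3:−1/5184 t=4:+1/13824 t=5:−1/345600 = -7/129600
⇒ 3j(6 5 5; 0 0 0)² = 80/7293, sgn +1
Racah Σ t=0..1: t=0:+1/207360 t=1:−1/103680 = -1/207360
⇒ 3j(6 5 5; 2 -4 2)² = 21/2431, sgn +1
4πI² = N·(3j₀)²·(3jₘ)² = 560/3757
I = +1·√(0.149055/4π) = 0.10891018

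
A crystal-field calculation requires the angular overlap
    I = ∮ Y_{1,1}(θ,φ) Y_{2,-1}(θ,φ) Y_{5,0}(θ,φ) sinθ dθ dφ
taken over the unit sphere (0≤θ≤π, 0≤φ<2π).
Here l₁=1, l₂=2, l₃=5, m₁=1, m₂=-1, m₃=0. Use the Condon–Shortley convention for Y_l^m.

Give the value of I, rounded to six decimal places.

0.000000

triangle: need 1≤l₃≤3, have 5; I=0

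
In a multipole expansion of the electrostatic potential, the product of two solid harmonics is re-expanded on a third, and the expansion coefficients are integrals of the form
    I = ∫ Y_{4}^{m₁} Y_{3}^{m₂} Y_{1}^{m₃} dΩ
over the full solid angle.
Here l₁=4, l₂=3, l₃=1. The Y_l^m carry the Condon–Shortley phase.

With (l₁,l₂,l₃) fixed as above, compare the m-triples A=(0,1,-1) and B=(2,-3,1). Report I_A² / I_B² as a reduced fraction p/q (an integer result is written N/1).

Shared (l₁,l₂,l₃)=(4,3,1): N and (l;000)² cancel in I_A²/I_B².
A: Δ = 6!·2!·0!/9! = 1/252; Racah Σ t=4..4: t=4:+1/96 = 1/96; ⇒ 3j(4 3 1; 0 1 -1)² = 1/42, sgn +1
B: Δ = 6!·2!·0!/9! = 1/252; Racah Σ t=0..0: t=0:+1/1440 = 1/1440; ⇒ 3j(4 3 1; 2 -3 1)² = 1/252, sgn +1
I_A²/I_B² = (1/42)/(1/252) = 6/1

6/1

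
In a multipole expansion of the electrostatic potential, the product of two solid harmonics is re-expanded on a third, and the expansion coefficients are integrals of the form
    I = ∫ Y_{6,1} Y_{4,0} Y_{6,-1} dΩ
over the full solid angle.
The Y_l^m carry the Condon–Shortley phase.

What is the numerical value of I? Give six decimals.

Rules hold: Σm=0, L=16 even, 2≤6≤10.
N = 13·9·13 = 1521
Δ = 4!·8!·4!/17! = 1/15315300
Racah Σ t=0..4: t=0:+1/829440 t=1:−1/25920 t=2:+1/9216 t=3:−1/25920 t=4:+1/829440 = 7/207360
⇒ 3j(6 4 6; 0 0 0)² = 28/2431, sgn +1
Racah Σ t=0..4: t=0:+1/414720 t=1:−1/20736 t=2:+1/11520 t=3:−1/51840 t=4:+1/2903040 = 1/45360
⇒ 3j(6 4 6; 1 0 -1)² = 1024/153153, sgn -1
4πI² = N·(3j₀)²·(3jₘ)² = 4096/34969
I = -1·√(0.117132/4π) = -0.09654581

-0.096546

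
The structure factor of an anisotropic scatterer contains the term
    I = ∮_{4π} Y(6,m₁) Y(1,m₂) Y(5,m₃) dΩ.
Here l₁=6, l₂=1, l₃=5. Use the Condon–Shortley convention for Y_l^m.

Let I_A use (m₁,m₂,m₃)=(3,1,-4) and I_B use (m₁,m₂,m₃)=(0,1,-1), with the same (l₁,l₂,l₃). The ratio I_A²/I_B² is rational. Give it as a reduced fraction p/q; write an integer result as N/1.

1/5

Shared (l₁,l₂,l₃)=(6,1,5): N and (l;000)² cancel in I_A²/I_B².
A: Δ = 2!·10!·0!/13! = 1/858; Racah Σ t=2..2: t=2:+1/725760 = 1/725760; ⇒ 3j(6 1 5; 3 1 -4)² = 1/286, sgn -1
B: Δ = 2!·10!·0!/13! = 1/858; Racah Σ t=2..2: t=2:+1/34560 = 1/34560; ⇒ 3j(6 1 5; 0 1 -1)² = 5/286, sgn +1
I_A²/I_B² = (1/286)/(5/286) = 1/5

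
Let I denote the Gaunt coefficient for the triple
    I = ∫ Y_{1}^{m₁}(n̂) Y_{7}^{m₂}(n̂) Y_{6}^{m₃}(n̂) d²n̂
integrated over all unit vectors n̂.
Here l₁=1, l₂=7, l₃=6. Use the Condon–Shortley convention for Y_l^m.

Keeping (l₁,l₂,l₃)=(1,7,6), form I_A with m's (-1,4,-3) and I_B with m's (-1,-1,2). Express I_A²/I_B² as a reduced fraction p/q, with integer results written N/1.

l's match ⇒ only the (l;m) 3-j factors differ between A and B.
A: triangle coeff Δ(1,7,6) = 1/1365; Σ_t [2,2]: t=2:+1/4354560 = 1/4354560; (3j)²=11/273 [(1 7 6; -1 4 -3)], sign=-1
B: triangle coeff Δ(1,7,6) = 1/1365; Σ_t [2,2]: t=2:+1/1935360 = 1/1935360; (3j)²=1/91 [(1 7 6; -1 -1 2)], sign=+1
I_A²/I_B² = (11/273)/(1/91) = 11/3

11/3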